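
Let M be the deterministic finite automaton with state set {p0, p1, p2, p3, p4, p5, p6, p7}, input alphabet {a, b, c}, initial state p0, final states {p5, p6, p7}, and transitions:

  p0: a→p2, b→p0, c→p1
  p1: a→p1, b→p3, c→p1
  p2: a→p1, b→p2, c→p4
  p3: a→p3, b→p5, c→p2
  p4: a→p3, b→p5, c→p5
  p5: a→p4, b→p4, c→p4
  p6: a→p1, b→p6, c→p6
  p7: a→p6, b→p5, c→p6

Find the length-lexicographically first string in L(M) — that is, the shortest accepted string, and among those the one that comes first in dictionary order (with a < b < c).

A breadth-first search from p0 reaches an accepting state first via the path p0 → p2 → p4 → p5 on input acb.
No string of length < 3 is accepted (BFS exhausts all shorter strings without reaching an accepting state), and acb is the lexicographically least accepting string of length 3.

acb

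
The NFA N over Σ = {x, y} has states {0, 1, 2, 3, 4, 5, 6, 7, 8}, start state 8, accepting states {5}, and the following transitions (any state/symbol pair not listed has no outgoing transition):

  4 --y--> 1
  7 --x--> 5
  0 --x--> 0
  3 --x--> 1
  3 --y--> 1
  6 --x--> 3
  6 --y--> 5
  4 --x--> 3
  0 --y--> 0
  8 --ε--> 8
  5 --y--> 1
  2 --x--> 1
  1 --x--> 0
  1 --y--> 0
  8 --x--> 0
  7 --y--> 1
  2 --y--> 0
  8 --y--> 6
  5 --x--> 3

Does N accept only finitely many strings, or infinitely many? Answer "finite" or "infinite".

The useful states (reachable from 8 and able to reach an accepting state) are {5, 6, 8}.
Restricted to these states the transition graph has no cycle, so every accepting path has bounded length and L is finite.

finite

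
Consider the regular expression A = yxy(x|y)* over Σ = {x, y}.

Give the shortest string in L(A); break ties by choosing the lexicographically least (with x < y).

By inspection of the expression, no string of length less than 3 matches, and yxy is the lexicographically first match of length 3.

yxy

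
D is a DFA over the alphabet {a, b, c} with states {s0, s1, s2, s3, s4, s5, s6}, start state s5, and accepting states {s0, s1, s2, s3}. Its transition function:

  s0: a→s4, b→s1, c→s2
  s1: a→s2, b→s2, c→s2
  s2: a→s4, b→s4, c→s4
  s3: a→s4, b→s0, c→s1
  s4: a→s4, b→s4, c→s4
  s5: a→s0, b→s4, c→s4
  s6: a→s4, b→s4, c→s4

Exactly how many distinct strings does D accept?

6

The useful subgraph on states {s0, s1, s2, s5} is acyclic, so L(D) is finite; the longest accepting path visits 4 useful states, giving maximum string length 3.
Counting accepting paths from s5 by length: 1 of length 1, 2 of length 2, 3 of length 3. Total 6.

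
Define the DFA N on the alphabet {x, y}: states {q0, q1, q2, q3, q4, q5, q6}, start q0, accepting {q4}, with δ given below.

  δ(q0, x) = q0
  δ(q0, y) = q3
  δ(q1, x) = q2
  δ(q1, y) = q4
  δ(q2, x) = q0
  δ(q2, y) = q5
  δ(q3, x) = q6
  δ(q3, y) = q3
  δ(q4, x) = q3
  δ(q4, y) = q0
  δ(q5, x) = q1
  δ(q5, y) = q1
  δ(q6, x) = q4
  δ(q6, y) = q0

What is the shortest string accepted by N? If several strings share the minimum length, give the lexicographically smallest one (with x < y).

yxx

A breadth-first search from q0 reaches an accepting state first via the path q0 → q3 → q6 → q4 on input yxx.
No string of length < 3 is accepted (BFS exhausts all shorter strings without reaching an accepting state), and yxx is the lexicographically least accepting string of length 3.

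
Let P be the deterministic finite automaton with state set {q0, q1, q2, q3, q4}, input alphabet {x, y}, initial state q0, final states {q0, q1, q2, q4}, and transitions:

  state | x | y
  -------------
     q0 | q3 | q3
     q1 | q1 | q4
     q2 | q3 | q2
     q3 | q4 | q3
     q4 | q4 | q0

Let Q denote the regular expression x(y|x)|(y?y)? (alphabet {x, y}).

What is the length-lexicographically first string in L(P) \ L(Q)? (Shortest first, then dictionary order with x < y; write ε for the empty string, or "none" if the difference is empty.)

yx

The string yx is accepted by P but not by Q.
No shorter string lies in the difference, and yx is the lexicographically first length-2 string in L(P) \ L(Q).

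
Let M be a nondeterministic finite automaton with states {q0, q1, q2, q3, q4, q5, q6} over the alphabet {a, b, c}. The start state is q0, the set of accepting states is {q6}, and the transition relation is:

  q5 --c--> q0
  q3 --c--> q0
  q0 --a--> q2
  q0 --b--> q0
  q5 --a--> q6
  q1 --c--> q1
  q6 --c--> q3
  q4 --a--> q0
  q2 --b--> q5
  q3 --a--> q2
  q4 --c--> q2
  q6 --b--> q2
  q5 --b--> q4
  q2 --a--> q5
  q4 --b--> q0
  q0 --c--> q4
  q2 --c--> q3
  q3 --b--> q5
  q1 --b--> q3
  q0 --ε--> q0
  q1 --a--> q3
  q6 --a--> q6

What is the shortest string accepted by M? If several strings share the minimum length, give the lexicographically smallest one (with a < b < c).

aaa

A breadth-first search from q0 reaches an accepting state first via the path q0 → q2 → q5 → q6 on input aaa.
No string of length < 3 is accepted (BFS exhausts all shorter strings without reaching an accepting state), and aaa is the lexicographically least accepting string of length 3.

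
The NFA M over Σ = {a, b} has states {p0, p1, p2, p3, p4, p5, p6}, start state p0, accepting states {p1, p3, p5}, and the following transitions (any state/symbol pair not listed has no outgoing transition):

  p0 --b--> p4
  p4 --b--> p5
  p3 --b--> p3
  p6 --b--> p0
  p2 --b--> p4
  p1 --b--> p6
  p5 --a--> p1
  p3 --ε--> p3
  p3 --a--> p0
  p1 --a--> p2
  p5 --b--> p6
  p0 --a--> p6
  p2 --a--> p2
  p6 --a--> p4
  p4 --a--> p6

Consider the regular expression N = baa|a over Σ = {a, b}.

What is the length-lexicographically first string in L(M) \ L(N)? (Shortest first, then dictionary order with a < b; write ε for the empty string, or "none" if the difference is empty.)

bb

The string bb is accepted by M but not by N.
No shorter string lies in the difference, and bb is the lexicographically first length-2 string in L(M) \ L(N).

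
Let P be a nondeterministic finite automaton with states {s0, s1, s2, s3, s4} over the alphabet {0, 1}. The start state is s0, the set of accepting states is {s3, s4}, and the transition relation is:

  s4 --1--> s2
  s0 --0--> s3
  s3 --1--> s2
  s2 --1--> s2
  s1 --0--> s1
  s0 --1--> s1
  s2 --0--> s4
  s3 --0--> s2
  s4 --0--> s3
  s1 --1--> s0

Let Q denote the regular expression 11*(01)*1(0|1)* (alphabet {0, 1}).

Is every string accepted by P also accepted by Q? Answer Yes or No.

The string 0 is in L(P) but not in L(Q).
So L(P) ⊄ L(Q).

No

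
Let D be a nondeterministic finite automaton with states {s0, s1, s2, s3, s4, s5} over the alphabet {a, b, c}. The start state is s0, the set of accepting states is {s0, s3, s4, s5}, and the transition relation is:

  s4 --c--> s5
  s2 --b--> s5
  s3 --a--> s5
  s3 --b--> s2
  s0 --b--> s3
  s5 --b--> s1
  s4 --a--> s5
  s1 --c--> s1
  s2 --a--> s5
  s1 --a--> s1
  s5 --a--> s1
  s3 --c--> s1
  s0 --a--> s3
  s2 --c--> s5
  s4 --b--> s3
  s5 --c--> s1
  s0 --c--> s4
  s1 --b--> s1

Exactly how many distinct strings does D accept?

19

The useful subgraph on states {s0, s2, s3, s4, s5} is acyclic, so L(D) is finite; the longest accepting path visits 5 useful states, giving maximum string length 4.
Counting accepting paths from s0 by length: 1 of length 0, 3 of length 1, 5 of length 2, 7 of length 3, 3 of length 4. Total 19.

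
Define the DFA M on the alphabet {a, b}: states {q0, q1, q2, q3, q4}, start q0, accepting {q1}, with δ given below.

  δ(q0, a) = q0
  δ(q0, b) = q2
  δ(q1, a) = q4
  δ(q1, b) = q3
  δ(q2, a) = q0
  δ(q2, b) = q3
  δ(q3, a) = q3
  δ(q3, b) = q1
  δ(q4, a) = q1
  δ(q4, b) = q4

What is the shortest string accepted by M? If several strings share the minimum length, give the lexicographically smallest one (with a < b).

A breadth-first search from q0 reaches an accepting state first via the path q0 → q2 → q3 → q1 on input bbb.
No string of length < 3 is accepted (BFS exhausts all shorter strings without reaching an accepting state), and bbb is the lexicographically least accepting string of length 3.

bbb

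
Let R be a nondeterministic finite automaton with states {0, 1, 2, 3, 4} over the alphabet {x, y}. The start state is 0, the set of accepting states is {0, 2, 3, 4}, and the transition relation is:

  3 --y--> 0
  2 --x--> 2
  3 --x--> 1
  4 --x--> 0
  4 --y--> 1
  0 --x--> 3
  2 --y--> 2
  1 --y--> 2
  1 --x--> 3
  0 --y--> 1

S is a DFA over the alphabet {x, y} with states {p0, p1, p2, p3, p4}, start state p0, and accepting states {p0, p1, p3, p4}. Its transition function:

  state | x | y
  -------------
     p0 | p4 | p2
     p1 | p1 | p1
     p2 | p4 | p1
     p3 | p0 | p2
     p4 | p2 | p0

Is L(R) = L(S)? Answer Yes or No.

Yes

Exploring the product automaton R × S from the start pair (0, p0), following both machines on each input symbol, reaches 4 state pairs: (0, p0), (3, p4), (1, p2), (2, p1).
R accepts in {0, 2, 3, 4} and S accepts in {p0, p1, p3, p4}. In every reachable pair the two components are either both accepting — (0, p0), (3, p4), (2, p1) — or both non-accepting, so no string is accepted by exactly one of the machines: L(R) \ L(S) and L(S) \ L(R) are both empty.
Hence every string is accepted by R iff it is accepted by S, and the two languages coincide.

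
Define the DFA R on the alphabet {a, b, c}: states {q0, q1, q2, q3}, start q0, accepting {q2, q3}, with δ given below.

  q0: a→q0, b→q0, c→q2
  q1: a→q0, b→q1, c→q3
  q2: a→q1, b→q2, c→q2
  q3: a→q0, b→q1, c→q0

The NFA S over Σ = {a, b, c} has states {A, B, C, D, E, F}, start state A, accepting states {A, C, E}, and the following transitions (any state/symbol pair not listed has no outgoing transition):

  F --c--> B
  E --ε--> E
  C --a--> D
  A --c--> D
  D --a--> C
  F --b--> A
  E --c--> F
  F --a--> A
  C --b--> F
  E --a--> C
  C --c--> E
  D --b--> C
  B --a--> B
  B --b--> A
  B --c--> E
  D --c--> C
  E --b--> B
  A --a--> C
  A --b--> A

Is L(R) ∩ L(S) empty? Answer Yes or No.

The string ac is accepted by both R and S.
Hence L(R) ∩ L(S) ≠ ∅.

No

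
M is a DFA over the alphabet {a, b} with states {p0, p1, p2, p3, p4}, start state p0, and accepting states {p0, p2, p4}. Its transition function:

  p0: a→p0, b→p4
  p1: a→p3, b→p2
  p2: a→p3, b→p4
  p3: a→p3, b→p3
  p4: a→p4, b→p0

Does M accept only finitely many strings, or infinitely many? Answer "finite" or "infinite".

State p0 is reachable from the start and can reach an accepting state, and it lies on the cycle p0 → p0.
Traversing that cycle any number of times yields accepted strings of unbounded length, so the language is infinite.

infinite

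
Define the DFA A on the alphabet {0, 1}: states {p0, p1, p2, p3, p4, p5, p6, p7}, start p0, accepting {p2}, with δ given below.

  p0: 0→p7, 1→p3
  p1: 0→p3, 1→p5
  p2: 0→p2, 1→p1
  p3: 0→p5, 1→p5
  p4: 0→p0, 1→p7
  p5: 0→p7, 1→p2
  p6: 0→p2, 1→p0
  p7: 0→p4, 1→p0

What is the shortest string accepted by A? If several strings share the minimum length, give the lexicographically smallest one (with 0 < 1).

101

A breadth-first search from p0 reaches an accepting state first via the path p0 → p3 → p5 → p2 on input 101.
No string of length < 3 is accepted (BFS exhausts all shorter strings without reaching an accepting state), and 101 is the lexicographically least accepting string of length 3.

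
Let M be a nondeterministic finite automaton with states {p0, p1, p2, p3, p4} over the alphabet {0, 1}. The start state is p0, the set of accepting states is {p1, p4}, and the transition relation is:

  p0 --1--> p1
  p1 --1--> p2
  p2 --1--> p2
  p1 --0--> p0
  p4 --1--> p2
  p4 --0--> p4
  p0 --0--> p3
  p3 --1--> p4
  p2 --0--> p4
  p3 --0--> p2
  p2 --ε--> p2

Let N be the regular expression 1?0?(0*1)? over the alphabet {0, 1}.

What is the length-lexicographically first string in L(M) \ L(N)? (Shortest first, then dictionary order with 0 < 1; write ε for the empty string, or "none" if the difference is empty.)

The string 000 is accepted by M but not by N.
No shorter string lies in the difference, and 000 is the lexicographically first length-3 string in L(M) \ L(N).

000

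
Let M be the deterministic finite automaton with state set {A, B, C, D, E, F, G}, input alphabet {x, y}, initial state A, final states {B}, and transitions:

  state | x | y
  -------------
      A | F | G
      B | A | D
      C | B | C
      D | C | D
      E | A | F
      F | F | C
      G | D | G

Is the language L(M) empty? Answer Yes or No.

The string xyx is accepted: the run A → F → C → B ends in the accepting state B.
Since at least one string is accepted, L(M) is not empty.

No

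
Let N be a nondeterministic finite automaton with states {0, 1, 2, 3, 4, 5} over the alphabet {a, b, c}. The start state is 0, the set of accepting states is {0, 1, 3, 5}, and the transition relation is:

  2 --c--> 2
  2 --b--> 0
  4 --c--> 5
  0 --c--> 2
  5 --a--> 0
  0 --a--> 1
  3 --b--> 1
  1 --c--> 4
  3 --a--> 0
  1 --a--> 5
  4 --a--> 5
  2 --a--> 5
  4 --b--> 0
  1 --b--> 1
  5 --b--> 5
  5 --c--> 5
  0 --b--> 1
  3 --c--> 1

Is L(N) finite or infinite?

infinite

State 1 is reachable from the start and can reach an accepting state, and it lies on the cycle 1 → 1.
Traversing that cycle any number of times yields accepted strings of unbounded length, so the language is infinite.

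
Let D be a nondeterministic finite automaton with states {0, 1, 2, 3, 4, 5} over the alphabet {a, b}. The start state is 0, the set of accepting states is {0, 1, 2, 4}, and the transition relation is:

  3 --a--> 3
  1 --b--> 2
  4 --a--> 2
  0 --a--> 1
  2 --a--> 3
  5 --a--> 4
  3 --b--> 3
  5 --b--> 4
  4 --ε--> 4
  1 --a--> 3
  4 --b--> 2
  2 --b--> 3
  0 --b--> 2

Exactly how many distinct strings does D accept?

The useful subgraph on states {0, 1, 2} is acyclic, so L(D) is finite; the longest accepting path visits 3 useful states, giving maximum string length 2.
Counting accepting paths from 0 by length: 1 of length 0, 2 of length 1, 1 of length 2. Total 4.

4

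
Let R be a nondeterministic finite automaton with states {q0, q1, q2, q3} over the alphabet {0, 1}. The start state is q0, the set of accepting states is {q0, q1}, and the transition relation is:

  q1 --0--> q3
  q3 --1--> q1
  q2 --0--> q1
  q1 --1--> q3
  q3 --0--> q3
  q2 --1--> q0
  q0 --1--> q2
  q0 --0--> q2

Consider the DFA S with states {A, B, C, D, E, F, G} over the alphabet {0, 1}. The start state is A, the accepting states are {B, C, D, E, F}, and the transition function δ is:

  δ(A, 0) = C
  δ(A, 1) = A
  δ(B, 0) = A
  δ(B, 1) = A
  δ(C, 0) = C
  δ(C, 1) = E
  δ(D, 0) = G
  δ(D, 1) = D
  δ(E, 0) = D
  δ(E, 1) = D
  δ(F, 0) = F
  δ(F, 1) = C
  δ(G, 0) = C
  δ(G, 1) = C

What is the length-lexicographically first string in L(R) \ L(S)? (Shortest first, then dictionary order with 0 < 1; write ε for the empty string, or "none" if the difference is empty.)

The empty string ε is accepted by R but not by S.
Since ε is the unique shortest string, it is the required witness.

ε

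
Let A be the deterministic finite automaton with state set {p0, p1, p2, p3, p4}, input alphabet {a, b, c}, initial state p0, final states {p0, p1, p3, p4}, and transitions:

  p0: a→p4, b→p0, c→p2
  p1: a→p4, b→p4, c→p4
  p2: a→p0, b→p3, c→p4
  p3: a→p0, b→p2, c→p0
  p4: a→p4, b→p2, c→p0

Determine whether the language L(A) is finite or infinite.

State p0 is reachable from the start and can reach an accepting state, and it lies on the cycle p0 → p0.
Traversing that cycle any number of times yields accepted strings of unbounded length, so the language is infinite.

infinite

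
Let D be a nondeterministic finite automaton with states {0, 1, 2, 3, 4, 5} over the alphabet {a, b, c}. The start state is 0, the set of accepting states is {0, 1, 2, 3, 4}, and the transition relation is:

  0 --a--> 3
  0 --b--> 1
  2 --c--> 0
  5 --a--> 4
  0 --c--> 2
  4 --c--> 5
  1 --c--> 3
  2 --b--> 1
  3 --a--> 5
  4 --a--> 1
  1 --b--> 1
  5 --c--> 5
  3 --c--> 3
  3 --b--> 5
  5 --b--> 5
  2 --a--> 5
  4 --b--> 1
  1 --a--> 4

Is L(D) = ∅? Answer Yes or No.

The empty string ε is accepted: the run 0 ends in the accepting state 0.
Since at least one string is accepted, L(D) is not empty.

No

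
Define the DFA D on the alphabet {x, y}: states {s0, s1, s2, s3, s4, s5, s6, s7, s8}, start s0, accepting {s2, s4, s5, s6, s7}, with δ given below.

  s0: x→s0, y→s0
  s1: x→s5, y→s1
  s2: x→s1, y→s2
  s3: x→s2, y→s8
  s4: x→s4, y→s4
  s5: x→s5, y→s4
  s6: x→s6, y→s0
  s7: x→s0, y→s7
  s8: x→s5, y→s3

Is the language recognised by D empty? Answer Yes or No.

Yes

The states reachable from the start state are {s0}.
None of the accepting states {s2, s4, s5, s6, s7} is reachable, so no string is accepted and L(D) = ∅.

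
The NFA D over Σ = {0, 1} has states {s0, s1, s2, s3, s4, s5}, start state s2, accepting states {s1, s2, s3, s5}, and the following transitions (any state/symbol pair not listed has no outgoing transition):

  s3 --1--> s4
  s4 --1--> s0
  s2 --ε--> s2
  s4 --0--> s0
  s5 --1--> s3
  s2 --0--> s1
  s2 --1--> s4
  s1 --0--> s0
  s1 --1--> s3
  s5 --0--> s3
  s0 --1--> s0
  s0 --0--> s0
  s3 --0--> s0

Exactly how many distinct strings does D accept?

3

The useful subgraph on states {s1, s2, s3} is acyclic, so L(D) is finite; the longest accepting path visits 3 useful states, giving maximum string length 2.
Counting accepting paths from s2 by length: 1 of length 0, 1 of length 1, 1 of length 2. Total 3.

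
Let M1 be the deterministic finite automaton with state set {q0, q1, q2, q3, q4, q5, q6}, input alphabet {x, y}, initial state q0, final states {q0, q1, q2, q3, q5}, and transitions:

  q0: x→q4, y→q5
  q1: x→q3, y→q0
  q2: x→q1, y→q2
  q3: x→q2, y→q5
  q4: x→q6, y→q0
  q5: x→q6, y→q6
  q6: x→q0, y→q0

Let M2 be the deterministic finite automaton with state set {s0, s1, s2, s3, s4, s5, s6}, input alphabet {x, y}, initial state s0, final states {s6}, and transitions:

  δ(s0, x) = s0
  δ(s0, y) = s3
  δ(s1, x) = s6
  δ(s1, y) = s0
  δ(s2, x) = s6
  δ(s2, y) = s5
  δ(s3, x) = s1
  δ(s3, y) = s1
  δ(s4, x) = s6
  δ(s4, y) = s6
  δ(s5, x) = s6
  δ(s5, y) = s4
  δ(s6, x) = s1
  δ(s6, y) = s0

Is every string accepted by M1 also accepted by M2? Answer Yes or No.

No

The empty string ε is in L(M1) but not in L(M2).
So L(M1) ⊄ L(M2).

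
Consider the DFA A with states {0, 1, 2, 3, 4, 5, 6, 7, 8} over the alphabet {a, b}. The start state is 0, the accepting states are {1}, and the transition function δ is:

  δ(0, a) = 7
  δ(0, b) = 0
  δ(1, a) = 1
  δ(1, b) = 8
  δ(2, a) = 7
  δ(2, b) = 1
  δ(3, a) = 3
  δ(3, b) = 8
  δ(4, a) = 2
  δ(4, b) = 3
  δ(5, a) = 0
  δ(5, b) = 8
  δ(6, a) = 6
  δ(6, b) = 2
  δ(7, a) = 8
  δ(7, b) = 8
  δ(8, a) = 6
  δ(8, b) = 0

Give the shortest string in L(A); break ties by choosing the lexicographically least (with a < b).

aaabb

A breadth-first search from 0 reaches an accepting state first via the path 0 → 7 → 8 → 6 → 2 → 1 on input aaabb.
No string of length < 5 is accepted (BFS exhausts all shorter strings without reaching an accepting state), and aaabb is the lexicographically least accepting string of length 5.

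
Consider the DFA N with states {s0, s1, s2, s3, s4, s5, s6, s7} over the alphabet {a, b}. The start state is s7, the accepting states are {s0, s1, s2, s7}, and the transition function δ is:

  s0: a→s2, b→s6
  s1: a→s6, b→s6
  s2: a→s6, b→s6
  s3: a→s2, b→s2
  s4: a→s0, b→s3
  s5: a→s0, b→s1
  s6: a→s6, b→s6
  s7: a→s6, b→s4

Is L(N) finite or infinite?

finite

The useful states (reachable from s7 and able to reach an accepting state) are {s0, s2, s3, s4, s7}.
Restricted to these states the transition graph has no cycle, so every accepting path has bounded length and L is finite.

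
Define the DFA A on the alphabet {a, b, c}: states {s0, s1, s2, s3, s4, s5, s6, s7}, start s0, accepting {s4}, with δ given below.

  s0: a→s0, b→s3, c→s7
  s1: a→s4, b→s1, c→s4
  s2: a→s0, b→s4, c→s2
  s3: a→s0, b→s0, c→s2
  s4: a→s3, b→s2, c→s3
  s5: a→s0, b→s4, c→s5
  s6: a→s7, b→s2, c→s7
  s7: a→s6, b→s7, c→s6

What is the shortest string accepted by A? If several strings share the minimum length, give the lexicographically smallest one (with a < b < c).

A breadth-first search from s0 reaches an accepting state first via the path s0 → s3 → s2 → s4 on input bcb.
No string of length < 3 is accepted (BFS exhausts all shorter strings without reaching an accepting state), and bcb is the lexicographically least accepting string of length 3.

bcb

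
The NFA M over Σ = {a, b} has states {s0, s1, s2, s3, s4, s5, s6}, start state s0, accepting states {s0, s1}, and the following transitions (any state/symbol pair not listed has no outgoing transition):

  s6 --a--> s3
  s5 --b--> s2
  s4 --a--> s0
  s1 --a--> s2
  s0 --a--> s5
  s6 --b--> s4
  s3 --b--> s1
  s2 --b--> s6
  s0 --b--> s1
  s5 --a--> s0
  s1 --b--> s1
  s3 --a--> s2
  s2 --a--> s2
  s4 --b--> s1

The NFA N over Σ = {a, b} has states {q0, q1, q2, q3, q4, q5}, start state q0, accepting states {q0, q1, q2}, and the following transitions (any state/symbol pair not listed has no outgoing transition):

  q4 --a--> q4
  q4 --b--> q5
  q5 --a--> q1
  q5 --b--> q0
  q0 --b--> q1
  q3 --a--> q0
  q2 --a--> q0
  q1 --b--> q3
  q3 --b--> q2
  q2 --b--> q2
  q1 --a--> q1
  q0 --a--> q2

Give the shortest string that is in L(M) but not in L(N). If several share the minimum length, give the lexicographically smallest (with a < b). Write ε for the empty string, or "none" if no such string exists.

The string bb is accepted by M but not by N.
No shorter string lies in the difference, and bb is the lexicographically first length-2 string in L(M) \ L(N).

bb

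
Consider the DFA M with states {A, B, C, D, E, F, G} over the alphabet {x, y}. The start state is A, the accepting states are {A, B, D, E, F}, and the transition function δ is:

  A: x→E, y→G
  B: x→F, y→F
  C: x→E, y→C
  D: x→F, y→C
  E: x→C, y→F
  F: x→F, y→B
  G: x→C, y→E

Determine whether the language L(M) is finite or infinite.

infinite

State C is reachable from the start and can reach an accepting state, and it lies on the cycle C → C.
Traversing that cycle any number of times yields accepted strings of unbounded length, so the language is infinite.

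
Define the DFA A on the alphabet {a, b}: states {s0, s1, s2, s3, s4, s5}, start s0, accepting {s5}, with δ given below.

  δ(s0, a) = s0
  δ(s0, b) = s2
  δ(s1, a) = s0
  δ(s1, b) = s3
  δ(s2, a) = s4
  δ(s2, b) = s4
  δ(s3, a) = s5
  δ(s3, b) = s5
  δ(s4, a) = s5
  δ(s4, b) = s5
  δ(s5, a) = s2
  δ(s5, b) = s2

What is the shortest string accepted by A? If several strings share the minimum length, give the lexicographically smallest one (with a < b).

baa

A breadth-first search from s0 reaches an accepting state first via the path s0 → s2 → s4 → s5 on input baa.
No string of length < 3 is accepted (BFS exhausts all shorter strings without reaching an accepting state), and baa is the lexicographically least accepting string of length 3.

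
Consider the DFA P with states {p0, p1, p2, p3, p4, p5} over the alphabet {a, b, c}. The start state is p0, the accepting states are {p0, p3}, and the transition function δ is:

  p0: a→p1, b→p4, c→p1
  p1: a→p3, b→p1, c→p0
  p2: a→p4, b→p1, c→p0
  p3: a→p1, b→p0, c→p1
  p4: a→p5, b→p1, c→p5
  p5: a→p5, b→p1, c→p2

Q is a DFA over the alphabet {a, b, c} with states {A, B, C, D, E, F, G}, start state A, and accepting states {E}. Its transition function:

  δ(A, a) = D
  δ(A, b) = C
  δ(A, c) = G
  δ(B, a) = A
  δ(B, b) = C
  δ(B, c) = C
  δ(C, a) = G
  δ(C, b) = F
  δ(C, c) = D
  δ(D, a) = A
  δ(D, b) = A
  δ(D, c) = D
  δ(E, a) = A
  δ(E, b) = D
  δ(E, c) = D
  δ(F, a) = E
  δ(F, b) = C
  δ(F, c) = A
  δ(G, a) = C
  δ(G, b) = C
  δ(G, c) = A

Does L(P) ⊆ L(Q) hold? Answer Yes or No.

The empty string ε is in L(P) but not in L(Q).
So L(P) ⊄ L(Q).

No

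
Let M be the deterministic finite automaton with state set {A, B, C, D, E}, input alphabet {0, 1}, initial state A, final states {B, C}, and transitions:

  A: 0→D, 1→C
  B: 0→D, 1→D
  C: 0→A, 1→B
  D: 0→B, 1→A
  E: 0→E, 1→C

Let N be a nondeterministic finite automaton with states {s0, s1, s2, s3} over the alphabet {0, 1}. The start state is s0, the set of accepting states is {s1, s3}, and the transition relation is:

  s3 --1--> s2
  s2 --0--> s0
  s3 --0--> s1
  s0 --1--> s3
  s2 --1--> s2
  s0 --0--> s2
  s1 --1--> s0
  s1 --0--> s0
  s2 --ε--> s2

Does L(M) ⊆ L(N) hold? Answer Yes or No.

The string 00 is in L(M) but not in L(N).
So L(M) ⊄ L(N).

No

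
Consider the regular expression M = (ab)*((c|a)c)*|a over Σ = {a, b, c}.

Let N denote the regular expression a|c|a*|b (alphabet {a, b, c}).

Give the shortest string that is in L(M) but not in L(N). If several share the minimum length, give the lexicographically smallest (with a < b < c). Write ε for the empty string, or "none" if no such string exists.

The string ab is accepted by M but not by N.
No shorter string lies in the difference, and ab is the lexicographically first length-2 string in L(M) \ L(N).

ab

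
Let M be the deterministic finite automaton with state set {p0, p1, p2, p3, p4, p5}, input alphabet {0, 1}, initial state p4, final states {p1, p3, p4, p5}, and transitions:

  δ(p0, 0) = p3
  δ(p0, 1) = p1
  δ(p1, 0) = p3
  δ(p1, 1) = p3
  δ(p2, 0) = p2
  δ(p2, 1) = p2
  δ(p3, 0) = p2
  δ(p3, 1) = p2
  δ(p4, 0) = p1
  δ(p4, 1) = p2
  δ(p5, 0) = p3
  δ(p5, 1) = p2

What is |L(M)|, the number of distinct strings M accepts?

4

The useful subgraph on states {p1, p3, p4} is acyclic, so L(M) is finite; the longest accepting path visits 3 useful states, giving maximum string length 2.
Counting accepting paths from p4 by length: 1 of length 0, 1 of length 1, 2 of length 2. Total 4.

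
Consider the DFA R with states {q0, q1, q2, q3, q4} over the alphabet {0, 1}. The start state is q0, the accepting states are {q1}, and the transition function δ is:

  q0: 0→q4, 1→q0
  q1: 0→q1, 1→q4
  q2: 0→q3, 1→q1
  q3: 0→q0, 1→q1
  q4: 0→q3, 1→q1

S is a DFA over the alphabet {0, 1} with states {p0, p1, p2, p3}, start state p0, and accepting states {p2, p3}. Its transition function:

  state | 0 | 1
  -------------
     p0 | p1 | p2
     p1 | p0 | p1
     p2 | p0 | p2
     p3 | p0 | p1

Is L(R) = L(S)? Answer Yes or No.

No

The string 01 is accepted by R but rejected by S.
So L(R) ≠ L(S).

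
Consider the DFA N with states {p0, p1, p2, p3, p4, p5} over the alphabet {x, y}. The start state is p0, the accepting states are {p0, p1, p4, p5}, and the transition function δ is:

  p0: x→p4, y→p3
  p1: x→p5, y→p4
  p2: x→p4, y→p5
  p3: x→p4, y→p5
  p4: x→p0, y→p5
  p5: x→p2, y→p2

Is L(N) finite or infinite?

State p0 is reachable from the start and can reach an accepting state, and it lies on the cycle p0 → p3 → p4 → p0.
Traversing that cycle any number of times yields accepted strings of unbounded length, so the language is infinite.

infinite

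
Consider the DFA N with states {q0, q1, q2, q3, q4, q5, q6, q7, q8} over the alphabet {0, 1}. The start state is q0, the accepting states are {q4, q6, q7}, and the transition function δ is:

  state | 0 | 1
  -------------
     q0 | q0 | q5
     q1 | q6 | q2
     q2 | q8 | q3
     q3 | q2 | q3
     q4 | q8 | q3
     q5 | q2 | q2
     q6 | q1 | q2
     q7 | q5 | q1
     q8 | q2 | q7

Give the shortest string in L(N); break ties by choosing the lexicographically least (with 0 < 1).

1001

A breadth-first search from q0 reaches an accepting state first via the path q0 → q5 → q2 → q8 → q7 on input 1001.
No string of length < 4 is accepted (BFS exhausts all shorter strings without reaching an accepting state), and 1001 is the lexicographically least accepting string of length 4.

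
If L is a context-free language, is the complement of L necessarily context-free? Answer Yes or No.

No

CFLs are closed under union, so if they were also closed under complement they would be closed under intersection by De Morgan (L₁ ∩ L₂ is the complement of the union of the complements). But {aⁿbⁿcᵐ} ∩ {aᵐbⁿcⁿ} = {aⁿbⁿcⁿ} is not context-free although both operands are.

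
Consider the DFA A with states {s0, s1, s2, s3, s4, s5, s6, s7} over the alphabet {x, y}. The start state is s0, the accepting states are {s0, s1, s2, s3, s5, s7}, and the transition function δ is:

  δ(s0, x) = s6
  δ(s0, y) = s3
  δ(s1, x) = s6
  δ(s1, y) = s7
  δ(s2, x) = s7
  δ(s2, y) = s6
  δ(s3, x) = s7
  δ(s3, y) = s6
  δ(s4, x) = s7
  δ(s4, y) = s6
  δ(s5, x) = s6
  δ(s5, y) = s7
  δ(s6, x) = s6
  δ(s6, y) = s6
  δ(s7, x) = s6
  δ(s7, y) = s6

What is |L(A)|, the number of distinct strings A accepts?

The useful subgraph on states {s0, s3, s7} is acyclic, so L(A) is finite; the longest accepting path visits 3 useful states, giving maximum string length 2.
Counting accepting paths from s0 by length: 1 of length 0, 1 of length 1, 1 of length 2. Total 3.

3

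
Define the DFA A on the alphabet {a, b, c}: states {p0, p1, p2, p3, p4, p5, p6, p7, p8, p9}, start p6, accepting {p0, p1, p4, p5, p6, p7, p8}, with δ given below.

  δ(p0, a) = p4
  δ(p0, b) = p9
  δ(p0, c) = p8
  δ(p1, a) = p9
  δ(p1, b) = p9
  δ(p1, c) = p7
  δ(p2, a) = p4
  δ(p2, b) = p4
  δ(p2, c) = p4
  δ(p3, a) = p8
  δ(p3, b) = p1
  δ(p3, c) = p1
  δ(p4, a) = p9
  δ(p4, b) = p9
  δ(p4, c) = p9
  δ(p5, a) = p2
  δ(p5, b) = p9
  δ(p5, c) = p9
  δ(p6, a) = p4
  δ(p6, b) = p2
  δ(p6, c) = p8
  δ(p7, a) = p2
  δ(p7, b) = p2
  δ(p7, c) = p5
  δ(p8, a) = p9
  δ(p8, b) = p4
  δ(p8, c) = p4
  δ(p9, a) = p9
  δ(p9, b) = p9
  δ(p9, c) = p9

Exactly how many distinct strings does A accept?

8

The useful subgraph on states {p2, p4, p6, p8} is acyclic, so L(A) is finite; the longest accepting path visits 3 useful states, giving maximum string length 2.
Counting accepting paths from p6 by length: 1 of length 0, 2 of length 1, 5 of length 2. Total 8.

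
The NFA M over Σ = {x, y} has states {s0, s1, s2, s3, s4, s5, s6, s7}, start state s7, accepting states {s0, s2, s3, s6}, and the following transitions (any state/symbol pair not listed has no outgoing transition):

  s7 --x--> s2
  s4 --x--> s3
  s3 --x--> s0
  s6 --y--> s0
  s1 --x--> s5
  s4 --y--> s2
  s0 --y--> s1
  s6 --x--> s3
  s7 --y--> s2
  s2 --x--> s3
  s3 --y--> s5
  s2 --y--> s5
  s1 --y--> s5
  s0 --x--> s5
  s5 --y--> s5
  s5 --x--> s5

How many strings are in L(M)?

The useful subgraph on states {s0, s2, s3, s7} is acyclic, so L(M) is finite; the longest accepting path visits 4 useful states, giving maximum string length 3.
Counting accepting paths from s7 by length: 2 of length 1, 2 of length 2, 2 of length 3. Total 6.

6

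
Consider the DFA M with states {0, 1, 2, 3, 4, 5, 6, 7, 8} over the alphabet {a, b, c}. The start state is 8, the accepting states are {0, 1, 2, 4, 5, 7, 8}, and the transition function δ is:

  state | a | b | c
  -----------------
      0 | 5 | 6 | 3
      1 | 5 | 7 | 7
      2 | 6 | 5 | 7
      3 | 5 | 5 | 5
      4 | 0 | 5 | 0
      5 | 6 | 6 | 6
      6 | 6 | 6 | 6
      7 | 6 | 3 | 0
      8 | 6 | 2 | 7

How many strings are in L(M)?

21

The useful subgraph on states {0, 2, 3, 5, 7, 8} is acyclic, so L(M) is finite; the longest accepting path visits 6 useful states, giving maximum string length 5.
Counting accepting paths from 8 by length: 1 of length 0, 2 of length 1, 3 of length 2, 5 of length 3, 7 of length 4, 3 of length 5. Total 21.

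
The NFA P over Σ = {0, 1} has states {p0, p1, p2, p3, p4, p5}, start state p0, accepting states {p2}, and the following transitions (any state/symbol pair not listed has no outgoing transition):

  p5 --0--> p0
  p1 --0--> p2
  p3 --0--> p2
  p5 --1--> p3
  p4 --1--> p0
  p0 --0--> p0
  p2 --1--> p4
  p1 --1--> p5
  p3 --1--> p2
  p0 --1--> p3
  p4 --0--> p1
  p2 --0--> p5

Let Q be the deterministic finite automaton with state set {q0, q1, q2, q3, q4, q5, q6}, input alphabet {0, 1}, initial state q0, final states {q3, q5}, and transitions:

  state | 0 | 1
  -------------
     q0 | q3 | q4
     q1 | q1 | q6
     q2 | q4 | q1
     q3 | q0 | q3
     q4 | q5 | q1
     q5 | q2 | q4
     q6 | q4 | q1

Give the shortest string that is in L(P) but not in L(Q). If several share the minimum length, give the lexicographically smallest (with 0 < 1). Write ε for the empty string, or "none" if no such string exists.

The string 11 is accepted by P but not by Q.
No shorter string lies in the difference, and 11 is the lexicographically first length-2 string in L(P) \ L(Q).

11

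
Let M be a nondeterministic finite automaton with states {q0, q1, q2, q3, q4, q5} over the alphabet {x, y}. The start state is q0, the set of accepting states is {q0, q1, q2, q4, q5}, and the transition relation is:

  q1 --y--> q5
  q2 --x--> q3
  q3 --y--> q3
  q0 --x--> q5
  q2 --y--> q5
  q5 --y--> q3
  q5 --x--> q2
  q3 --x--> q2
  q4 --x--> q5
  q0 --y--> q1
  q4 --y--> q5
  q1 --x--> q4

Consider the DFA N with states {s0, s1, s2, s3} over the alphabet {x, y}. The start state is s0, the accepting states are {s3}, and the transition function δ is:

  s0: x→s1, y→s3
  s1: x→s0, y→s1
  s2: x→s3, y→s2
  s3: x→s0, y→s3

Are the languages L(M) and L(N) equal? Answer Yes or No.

No

The empty string ε is accepted by M but rejected by N.
So L(M) ≠ L(N).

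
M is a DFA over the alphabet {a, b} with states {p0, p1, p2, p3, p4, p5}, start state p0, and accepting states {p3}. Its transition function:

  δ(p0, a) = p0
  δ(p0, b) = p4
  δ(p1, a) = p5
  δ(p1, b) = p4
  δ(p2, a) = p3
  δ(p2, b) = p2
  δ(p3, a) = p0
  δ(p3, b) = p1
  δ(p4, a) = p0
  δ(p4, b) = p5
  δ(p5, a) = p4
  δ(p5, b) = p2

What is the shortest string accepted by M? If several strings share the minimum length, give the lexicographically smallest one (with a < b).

A breadth-first search from p0 reaches an accepting state first via the path p0 → p4 → p5 → p2 → p3 on input bbba.
No string of length < 4 is accepted (BFS exhausts all shorter strings without reaching an accepting state), and bbba is the lexicographically least accepting string of length 4.

bbba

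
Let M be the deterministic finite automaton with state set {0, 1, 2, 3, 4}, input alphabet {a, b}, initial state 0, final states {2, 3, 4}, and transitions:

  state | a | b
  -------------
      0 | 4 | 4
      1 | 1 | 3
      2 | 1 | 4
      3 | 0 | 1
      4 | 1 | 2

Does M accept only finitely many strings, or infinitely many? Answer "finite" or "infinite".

State 1 is reachable from the start and can reach an accepting state, and it lies on the cycle 1 → 1.
Traversing that cycle any number of times yields accepted strings of unbounded length, so the language is infinite.

infinite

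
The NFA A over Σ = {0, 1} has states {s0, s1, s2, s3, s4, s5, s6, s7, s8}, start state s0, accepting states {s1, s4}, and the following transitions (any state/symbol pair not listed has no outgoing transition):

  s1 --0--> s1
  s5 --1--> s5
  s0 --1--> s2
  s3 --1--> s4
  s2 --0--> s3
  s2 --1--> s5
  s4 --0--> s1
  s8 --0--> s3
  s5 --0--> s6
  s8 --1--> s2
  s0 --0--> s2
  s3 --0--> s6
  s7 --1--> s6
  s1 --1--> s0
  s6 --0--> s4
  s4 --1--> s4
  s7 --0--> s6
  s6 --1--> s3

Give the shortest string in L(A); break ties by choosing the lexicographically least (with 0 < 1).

001

A breadth-first search from s0 reaches an accepting state first via the path s0 → s2 → s3 → s4 on input 001.
No string of length < 3 is accepted (BFS exhausts all shorter strings without reaching an accepting state), and 001 is the lexicographically least accepting string of length 3.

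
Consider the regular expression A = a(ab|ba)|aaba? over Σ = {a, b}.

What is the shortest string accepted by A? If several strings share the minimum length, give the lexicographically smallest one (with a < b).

aab

By inspection of the expression, no string of length less than 3 matches, and aab is the lexicographically first match of length 3.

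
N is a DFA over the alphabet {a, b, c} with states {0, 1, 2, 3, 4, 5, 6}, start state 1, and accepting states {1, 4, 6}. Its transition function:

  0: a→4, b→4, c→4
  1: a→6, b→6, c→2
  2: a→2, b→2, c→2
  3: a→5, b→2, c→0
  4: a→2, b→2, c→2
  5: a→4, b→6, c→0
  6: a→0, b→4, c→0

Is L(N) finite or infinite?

The useful states (reachable from 1 and able to reach an accepting state) are {0, 1, 4, 6}.
Restricted to these states the transition graph has no cycle, so every accepting path has bounded length and L is finite.

finite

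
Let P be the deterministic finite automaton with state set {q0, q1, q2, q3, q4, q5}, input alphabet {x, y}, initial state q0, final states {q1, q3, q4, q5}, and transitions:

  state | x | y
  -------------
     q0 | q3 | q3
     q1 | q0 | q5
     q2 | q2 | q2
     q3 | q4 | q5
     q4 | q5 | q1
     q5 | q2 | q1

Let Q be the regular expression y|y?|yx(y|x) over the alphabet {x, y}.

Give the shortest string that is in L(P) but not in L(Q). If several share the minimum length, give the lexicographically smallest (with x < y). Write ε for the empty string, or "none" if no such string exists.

x

The string x is accepted by P but not by Q.
No shorter string lies in the difference, and x is the lexicographically first length-1 string in L(P) \ L(Q).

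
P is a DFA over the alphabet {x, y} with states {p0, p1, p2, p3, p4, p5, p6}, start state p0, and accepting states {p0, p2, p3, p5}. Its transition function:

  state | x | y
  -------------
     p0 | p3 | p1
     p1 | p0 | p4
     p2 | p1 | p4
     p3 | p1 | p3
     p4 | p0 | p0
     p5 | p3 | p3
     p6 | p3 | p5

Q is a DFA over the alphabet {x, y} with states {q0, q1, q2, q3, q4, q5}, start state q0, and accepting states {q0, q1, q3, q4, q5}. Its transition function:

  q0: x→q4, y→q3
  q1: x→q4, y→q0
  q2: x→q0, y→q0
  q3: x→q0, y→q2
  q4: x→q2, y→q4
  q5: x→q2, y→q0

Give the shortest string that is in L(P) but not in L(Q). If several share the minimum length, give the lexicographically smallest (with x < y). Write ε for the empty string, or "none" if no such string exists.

The string xxyxx is accepted by P but not by Q.
No shorter string lies in the difference, and xxyxx is the lexicographically first length-5 string in L(P) \ L(Q).

xxyxx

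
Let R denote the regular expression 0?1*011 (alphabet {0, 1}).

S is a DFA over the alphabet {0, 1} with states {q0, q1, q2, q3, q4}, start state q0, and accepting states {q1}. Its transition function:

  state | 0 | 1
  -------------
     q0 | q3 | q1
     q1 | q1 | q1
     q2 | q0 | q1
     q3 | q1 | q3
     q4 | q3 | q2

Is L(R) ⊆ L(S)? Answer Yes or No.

The string 011 is in L(R) but not in L(S).
So L(R) ⊄ L(S).

No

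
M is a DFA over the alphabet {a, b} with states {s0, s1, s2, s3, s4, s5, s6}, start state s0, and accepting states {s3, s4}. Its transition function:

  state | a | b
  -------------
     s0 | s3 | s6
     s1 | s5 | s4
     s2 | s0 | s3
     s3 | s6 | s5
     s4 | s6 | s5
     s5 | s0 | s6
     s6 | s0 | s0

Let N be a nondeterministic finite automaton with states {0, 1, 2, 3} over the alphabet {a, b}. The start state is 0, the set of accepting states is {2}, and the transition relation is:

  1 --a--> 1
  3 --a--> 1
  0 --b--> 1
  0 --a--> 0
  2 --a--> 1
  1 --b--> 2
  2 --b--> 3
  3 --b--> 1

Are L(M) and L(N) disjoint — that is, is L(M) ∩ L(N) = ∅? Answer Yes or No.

Exploring the product automaton M × N from the start pair (s0, 0), following both machines on each input symbol, reaches 12 state pairs: (s0, 0), (s3, 0), (s6, 1), (s6, 0), (s5, 1), (s0, 1), (s0, 2), (s6, 2), (s3, 1), (s6, 3), (s0, 3), (s5, 2).
M accepts in {s3, s4} and N accepts in {2}; no reachable pair has both components accepting, so no string drives both machines to acceptance simultaneously and L(M) ∩ L(N) = ∅.
So no string is accepted by both, and the intersection is empty.

Yes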